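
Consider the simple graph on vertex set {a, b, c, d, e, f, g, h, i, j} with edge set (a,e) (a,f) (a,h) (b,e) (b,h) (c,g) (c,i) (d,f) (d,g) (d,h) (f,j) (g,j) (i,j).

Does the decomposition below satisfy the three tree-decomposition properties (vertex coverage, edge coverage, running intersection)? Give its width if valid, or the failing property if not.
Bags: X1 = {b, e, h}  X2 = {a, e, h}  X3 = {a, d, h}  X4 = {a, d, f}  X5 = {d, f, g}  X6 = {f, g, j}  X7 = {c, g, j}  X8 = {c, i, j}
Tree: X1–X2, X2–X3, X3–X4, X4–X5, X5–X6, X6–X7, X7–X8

Yes; width 2.

Every vertex of G appears in some bag (union = {a, b, c, d, e, f, g, h, i, j}); every edge is covered by a bag; and for each vertex v the set of bags containing v is connected in the bag tree. The decomposition is therefore valid. The largest bag has 3 vertices, so the width is 2.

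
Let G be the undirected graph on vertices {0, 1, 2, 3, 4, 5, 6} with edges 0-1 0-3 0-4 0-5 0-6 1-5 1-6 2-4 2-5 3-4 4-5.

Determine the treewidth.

A width-2 tree decomposition is:
Bags: B1 = {0, 1, 5}  B2 = {0, 1, 6}  B3 = {0, 4, 5}  B4 = {0, 3, 4}  B5 = {2, 4, 5}
Tree: B1–B2, B1–B3, B3–B4, B3–B5
Each bag holds 3 vertices, so the decomposition has width 2, which upper-bounds the treewidth. For the lower bound, the 3 vertices {0, 1, 5} are pairwise adjacent, and any tree decomposition puts a clique entirely inside one bag — forcing width ≥ 2. The upper and lower bounds meet at 2, so that is the treewidth.

2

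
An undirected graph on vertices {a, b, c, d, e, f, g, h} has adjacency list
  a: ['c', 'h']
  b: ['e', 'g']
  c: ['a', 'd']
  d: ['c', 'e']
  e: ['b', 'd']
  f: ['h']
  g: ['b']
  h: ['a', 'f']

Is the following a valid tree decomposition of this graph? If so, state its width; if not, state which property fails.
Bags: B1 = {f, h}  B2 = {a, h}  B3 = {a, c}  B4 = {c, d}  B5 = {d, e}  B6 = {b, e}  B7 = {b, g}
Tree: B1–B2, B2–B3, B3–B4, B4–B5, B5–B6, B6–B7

Yes; width 1.

Every vertex of G appears in some bag (union = {a, b, c, d, e, f, g, h}); every edge is covered by a bag; and for each vertex v the set of bags containing v is connected in the bag tree. The decomposition is therefore valid. The largest bag has 2 vertices, so the width is 1.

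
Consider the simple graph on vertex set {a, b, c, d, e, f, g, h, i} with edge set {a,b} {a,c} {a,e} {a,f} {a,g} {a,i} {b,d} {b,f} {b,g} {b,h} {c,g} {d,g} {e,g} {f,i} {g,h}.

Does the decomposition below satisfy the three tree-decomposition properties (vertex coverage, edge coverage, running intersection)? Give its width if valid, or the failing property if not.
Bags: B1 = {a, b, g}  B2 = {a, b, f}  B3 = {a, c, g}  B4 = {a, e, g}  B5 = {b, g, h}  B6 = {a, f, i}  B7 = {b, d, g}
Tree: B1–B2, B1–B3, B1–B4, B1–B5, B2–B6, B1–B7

Vertex coverage: the bags together contain {a, b, c, d, e, f, g, h, i}, the full vertex set. Edge coverage: each edge of G has both endpoints in at least one bag. Running intersection: for every vertex, the bags containing it form a connected subtree. All three properties hold, so this is a valid tree decomposition of width max|bag| − 1 = 2, and hence tw(G) ≤ 2.

Yes; width 2.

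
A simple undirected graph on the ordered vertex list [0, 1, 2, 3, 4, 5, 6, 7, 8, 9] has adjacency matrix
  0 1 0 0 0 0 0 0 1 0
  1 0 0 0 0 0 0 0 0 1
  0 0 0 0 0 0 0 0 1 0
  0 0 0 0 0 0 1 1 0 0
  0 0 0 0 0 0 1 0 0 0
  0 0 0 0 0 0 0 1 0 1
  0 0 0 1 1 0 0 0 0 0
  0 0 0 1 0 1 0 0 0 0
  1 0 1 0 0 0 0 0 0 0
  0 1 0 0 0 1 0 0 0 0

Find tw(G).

A width-1 tree decomposition is:
Bags: B1 = {4, 6}  B2 = {3, 6}  B3 = {3, 7}  B4 = {5, 7}  B5 = {5, 9}  B6 = {1, 9}  B7 = {0, 1}  B8 = {0, 8}  B9 = {2, 8}
Tree: B1–B2, B2–B3, B3–B4, B4–B5, B5–B6, B6–B7, B7–B8, B8–B9
Each bag holds 2 vertices, so the decomposition has width 1, which upper-bounds the treewidth. Since G has at least one edge (e.g. 4–6), it is not an edgeless graph, so tw(G) ≥ 1. Hence tw(G) = 1 exactly.

1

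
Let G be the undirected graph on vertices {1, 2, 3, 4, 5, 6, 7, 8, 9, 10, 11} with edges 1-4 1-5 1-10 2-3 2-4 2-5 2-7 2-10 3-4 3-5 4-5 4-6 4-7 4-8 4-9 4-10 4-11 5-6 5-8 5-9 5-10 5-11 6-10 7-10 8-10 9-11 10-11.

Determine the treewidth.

A width-3 tree decomposition is:
Bags: B1 = {4, 5, 9, 11}  B2 = {4, 5, 10, 11}  B3 = {1, 4, 5, 10}  B4 = {4, 5, 6, 10}  B5 = {4, 5, 8, 10}  B6 = {2, 4, 5, 10}  B7 = {2, 4, 7, 10}  B8 = {2, 3, 4, 5}
Tree: B1–B2, B2–B3, B3–B4, B3–B5, B4–B6, B6–B7, B6–B8
The largest bag has 4 vertices, giving width 3; this decomposition certifies tw(G) ≤ 3. Conversely, {4, 5, 9, 11} is a clique of size 4, and the vertices of any clique must share a bag in every tree decomposition; so some bag has ≥ 4 vertices and tw(G) ≥ 3. Therefore the treewidth is 3.

3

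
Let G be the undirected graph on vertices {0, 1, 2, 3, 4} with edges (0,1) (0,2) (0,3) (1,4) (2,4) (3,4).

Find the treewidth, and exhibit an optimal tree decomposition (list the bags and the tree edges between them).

The largest bag has 3 vertices, giving width 2; this decomposition certifies tw(G) ≤ 2. The edges 3–0–2–4–3 form a cycle, so G is not a tree and its treewidth is at least 2. The upper and lower bounds meet at 2, so that is the treewidth.

Treewidth 2.
One optimal decomposition is:
Bags: B1 = {0, 3, 4}  B2 = {0, 2, 4}  B3 = {0, 1, 4}
Tree: B1–B2, B2–B3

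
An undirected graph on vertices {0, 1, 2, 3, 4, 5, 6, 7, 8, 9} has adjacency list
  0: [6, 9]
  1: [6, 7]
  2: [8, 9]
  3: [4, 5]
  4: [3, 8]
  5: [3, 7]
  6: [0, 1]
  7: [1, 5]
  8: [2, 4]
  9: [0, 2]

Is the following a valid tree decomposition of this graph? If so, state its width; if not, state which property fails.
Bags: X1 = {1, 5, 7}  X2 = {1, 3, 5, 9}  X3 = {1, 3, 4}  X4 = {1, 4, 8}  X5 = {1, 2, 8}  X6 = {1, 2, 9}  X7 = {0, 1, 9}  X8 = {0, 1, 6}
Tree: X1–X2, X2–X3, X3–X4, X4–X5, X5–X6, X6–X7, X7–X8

A tree decomposition must satisfy three properties: every vertex lies in some bag; for every edge, both endpoints lie together in some bag; and for every vertex, the bags containing it form a connected subtree. Here bags containing vertex 9 are not connected in the tree, so the decomposition is invalid.

No — bags containing vertex 9 are not connected in the tree.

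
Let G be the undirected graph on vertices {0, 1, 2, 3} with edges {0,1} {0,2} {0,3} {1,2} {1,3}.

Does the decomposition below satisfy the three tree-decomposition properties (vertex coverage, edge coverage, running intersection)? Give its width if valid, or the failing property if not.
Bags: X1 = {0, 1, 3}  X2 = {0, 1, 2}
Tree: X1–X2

Checking the three conditions: (i) the bags cover all of {0, 1, 2, 3}; (ii) for each edge, some bag contains both endpoints; (iii) the bags containing any fixed vertex form a subtree. All hold, so the decomposition is valid with width 3 − 1 = 2.

Yes; width 2.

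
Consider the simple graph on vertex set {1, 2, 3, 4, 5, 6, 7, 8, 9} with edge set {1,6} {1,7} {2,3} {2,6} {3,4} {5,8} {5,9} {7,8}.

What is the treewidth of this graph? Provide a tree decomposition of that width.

Treewidth 1.
One such decomposition:
Bags: B1 = {5, 9}  B2 = {5, 8}  B3 = {7, 8}  B4 = {1, 7}  B5 = {1, 6}  B6 = {2, 6}  B7 = {2, 3}  B8 = {3, 4}
Tree: B1–B2, B2–B3, B3–B4, B4–B5, B5–B6, B6–B7, B7–B8

Each bag holds 2 vertices, so the decomposition has width 1, which upper-bounds the treewidth. Any graph with an edge has treewidth ≥ 1, and G has the edge 9–5. Therefore the treewidth is 1.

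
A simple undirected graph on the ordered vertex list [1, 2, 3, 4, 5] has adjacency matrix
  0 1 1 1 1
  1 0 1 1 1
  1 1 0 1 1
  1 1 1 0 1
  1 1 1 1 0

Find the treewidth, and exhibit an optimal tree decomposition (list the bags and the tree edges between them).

Treewidth 4.
One such decomposition:
Bags: B1 = {1, 2, 3, 4, 5}
Tree: (single bag)

A single bag containing all 5 vertices is trivially a valid decomposition of width 4. For the lower bound, the 5 vertices {1, 2, 3, 4, 5} are pairwise adjacent, and any tree decomposition puts a clique entirely inside one bag — forcing width ≥ 4. Hence tw(G) = 4 exactly.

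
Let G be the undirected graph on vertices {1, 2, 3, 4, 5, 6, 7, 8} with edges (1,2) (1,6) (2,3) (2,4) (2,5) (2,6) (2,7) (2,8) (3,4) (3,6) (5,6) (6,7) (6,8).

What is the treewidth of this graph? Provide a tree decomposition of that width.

Treewidth 2.
One optimal decomposition is:
Bags: B1 = {2, 6, 7}  B2 = {2, 6, 8}  B3 = {2, 3, 6}  B4 = {2, 3, 4}  B5 = {1, 2, 6}  B6 = {2, 5, 6}
Tree: B1–B2, B1–B3, B3–B4, B1–B5, B3–B6

Every bag has size at most 3, so the width is 3 − 1 = 2 and tw(G) ≤ 2. For the lower bound, the 3 vertices {2, 3, 4} are pairwise adjacent, and any tree decomposition puts a clique entirely inside one bag — forcing width ≥ 2. Hence tw(G) = 2 exactly.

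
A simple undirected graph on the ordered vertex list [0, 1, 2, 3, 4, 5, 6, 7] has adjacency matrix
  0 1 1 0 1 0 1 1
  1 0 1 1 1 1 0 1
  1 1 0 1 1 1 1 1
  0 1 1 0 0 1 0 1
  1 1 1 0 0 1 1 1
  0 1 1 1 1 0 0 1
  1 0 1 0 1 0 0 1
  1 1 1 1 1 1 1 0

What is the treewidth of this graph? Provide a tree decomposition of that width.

Every bag has size at most 5, so the width is 5 − 1 = 4 and tw(G) ≤ 4. Conversely, {1, 2, 3, 5, 7} is a clique of size 5, and the vertices of any clique must share a bag in every tree decomposition; so some bag has ≥ 5 vertices and tw(G) ≥ 4. Combining the bounds, tw(G) = 4.

Treewidth 4.
One optimal decomposition is:
Bags: B1 = {0, 1, 2, 4, 7}  B2 = {1, 2, 4, 5, 7}  B3 = {0, 2, 4, 6, 7}  B4 = {1, 2, 3, 5, 7}
Tree: B1–B2, B1–B3, B2–B4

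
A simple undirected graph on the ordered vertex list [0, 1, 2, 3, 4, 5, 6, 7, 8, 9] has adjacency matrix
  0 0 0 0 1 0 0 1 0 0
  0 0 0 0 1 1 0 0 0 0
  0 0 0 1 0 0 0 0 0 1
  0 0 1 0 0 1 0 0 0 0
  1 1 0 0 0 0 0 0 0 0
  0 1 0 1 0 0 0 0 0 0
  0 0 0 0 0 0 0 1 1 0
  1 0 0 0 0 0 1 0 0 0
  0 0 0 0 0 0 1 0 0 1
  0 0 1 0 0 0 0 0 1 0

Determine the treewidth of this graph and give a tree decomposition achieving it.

Every bag has size at most 3, so the width is 3 − 1 = 2 and tw(G) ≤ 2. The edges 0–7–6–8–9–2–3–5–1–4–0 form a cycle, so G is not a tree and its treewidth is at least 2. Therefore the treewidth is 2.

Treewidth 2.
One optimal decomposition is:
Bags: B1 = {0, 6, 7}  B2 = {0, 6, 8}  B3 = {0, 8, 9}  B4 = {0, 2, 9}  B5 = {0, 2, 3}  B6 = {0, 3, 5}  B7 = {0, 1, 5}  B8 = {0, 1, 4}
Tree: B1–B2, B2–B3, B3–B4, B4–B5, B5–B6, B6–B7, B7–B8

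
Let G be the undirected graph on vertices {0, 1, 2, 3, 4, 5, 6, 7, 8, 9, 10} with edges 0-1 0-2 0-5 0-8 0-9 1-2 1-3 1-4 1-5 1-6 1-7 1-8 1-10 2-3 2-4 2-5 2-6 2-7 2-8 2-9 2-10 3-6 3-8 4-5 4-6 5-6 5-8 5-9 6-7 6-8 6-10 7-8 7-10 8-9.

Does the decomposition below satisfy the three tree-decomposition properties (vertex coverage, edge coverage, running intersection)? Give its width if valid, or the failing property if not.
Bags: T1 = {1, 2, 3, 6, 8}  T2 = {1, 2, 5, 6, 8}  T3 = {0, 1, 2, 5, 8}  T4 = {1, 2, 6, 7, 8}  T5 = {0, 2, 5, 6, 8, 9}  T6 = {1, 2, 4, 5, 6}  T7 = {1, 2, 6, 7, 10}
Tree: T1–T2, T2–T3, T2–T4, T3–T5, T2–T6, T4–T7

A tree decomposition must satisfy three properties: every vertex lies in some bag; for every edge, both endpoints lie together in some bag; and for every vertex, the bags containing it form a connected subtree. Here bags containing vertex 6 are not connected in the tree, so the decomposition is invalid.

No — bags containing vertex 6 are not connected in the tree.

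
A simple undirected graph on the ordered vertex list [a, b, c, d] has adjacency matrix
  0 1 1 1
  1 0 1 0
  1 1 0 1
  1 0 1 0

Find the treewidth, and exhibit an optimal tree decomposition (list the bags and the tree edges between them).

Every bag has size at most 3, so the width is 3 − 1 = 2 and tw(G) ≤ 2. For the lower bound, the 3 vertices {a, c, d} are pairwise adjacent, and any tree decomposition puts a clique entirely inside one bag — forcing width ≥ 2. The upper and lower bounds meet at 2, so that is the treewidth.

Treewidth 2.
One such decomposition:
Bags: B1 = {a, b, c}  B2 = {a, c, d}
Tree: B1–B2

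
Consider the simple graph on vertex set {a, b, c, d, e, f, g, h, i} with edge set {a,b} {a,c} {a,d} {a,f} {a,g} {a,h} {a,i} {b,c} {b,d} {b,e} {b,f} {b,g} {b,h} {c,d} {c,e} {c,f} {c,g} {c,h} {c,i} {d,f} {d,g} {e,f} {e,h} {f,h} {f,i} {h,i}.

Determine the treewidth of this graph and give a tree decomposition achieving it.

Every bag has size at most 5, so the width is 5 − 1 = 4 and tw(G) ≤ 4. For the lower bound, the 5 vertices {a, b, c, d, g} are pairwise adjacent, and any tree decomposition puts a clique entirely inside one bag — forcing width ≥ 4. Hence tw(G) = 4 exactly.

Treewidth 4.
Bags: B1 = {a, c, f, h, i}  B2 = {a, b, c, f, h}  B3 = {a, b, c, d, f}  B4 = {a, b, c, d, g}  B5 = {b, c, e, f, h}
Tree: B1–B2, B2–B3, B3–B4, B2–B5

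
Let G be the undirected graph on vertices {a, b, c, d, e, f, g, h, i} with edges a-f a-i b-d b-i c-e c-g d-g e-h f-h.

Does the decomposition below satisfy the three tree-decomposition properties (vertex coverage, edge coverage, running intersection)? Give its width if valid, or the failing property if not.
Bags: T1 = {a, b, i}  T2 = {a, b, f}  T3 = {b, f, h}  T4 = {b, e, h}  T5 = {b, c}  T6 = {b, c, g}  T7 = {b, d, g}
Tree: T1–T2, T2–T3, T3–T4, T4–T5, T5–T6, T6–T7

A tree decomposition must satisfy three properties: every vertex lies in some bag; for every edge, both endpoints lie together in some bag; and for every vertex, the bags containing it form a connected subtree. Here edge (e,c) lies in no bag, so the decomposition is invalid.

No — edge (e,c) lies in no bag.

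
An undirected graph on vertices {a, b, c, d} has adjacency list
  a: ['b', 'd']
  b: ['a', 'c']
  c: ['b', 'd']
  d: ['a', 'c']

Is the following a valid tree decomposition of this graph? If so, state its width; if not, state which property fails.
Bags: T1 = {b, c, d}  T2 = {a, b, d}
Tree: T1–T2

Checking the three conditions: (i) the bags cover all of {a, b, c, d}; (ii) for each edge, some bag contains both endpoints; (iii) the bags containing any fixed vertex form a subtree. All hold, so the decomposition is valid with width 3 − 1 = 2.

Yes; width 2.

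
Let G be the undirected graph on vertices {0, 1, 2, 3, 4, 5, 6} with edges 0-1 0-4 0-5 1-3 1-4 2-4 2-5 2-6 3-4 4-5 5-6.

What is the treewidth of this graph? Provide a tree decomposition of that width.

Treewidth 2.
One optimal decomposition is:
Bags: B1 = {2, 4, 5}  B2 = {2, 5, 6}  B3 = {0, 4, 5}  B4 = {0, 1, 4}  B5 = {1, 3, 4}
Tree: B1–B2, B1–B3, B3–B4, B4–B5

Every bag has size at most 3, so the width is 3 − 1 = 2 and tw(G) ≤ 2. Conversely, {0, 1, 4} is a clique of size 3, and the vertices of any clique must share a bag in every tree decomposition; so some bag has ≥ 3 vertices and tw(G) ≥ 2. Therefore the treewidth is 2.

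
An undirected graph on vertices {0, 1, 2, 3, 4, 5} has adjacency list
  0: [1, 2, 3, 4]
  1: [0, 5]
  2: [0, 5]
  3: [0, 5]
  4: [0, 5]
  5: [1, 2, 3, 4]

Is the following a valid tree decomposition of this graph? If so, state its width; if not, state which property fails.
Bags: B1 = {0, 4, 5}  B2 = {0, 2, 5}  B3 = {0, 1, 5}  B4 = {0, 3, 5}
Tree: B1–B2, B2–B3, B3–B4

Every vertex of G appears in some bag (union = {0, 1, 2, 3, 4, 5}); every edge is covered by a bag; and for each vertex v the set of bags containing v is connected in the bag tree. The decomposition is therefore valid. The largest bag has 3 vertices, so the width is 2.

Yes; width 2.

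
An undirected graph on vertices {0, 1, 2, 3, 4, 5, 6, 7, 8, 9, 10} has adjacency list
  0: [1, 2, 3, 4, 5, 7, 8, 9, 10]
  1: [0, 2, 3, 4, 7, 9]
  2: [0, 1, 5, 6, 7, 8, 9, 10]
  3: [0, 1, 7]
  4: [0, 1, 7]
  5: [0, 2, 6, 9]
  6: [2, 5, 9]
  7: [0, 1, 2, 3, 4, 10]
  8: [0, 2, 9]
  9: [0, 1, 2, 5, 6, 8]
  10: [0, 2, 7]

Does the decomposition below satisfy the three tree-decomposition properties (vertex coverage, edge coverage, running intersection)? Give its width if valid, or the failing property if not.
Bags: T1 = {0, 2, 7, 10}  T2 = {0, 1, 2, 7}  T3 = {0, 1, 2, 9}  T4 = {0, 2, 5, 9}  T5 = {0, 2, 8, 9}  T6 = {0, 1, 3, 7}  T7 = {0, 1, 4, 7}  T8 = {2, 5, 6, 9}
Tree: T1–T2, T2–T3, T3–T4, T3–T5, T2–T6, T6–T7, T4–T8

Every vertex of G appears in some bag (union = {0, 1, 2, 3, 4, 5, 6, 7, 8, 9, 10}); every edge is covered by a bag; and for each vertex v the set of bags containing v is connected in the bag tree. The decomposition is therefore valid. The largest bag has 4 vertices, so the width is 3.

Yes; width 3.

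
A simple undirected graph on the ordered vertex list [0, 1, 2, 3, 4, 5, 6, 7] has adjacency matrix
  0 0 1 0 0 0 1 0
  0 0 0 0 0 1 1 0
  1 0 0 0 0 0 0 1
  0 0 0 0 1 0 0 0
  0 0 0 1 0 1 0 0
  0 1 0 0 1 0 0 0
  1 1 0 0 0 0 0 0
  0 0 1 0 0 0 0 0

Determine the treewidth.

A width-1 tree decomposition is:
Bags: B1 = {3, 4}  B2 = {4, 5}  B3 = {1, 5}  B4 = {1, 6}  B5 = {0, 6}  B6 = {0, 2}  B7 = {2, 7}
Tree: B1–B2, B2–B3, B3–B4, B4–B5, B5–B6, B6–B7
Every bag has size at most 2, so the width is 2 − 1 = 1 and tw(G) ≤ 1. Any graph with an edge has treewidth ≥ 1, and G has the edge 3–4. Hence tw(G) = 1 exactly.

1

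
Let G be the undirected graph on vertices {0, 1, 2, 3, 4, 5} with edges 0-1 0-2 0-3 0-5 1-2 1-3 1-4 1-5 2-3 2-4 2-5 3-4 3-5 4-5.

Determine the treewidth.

A width-4 tree decomposition is:
Bags: B1 = {0, 1, 2, 3, 5}  B2 = {1, 2, 3, 4, 5}
Tree: B1–B2
Every bag has size at most 5, so the width is 5 − 1 = 4 and tw(G) ≤ 4. On the other hand G contains the 5-clique {0, 1, 2, 3, 5}. A clique must lie in a single bag of any decomposition, so no decomposition can have width below 4. Hence tw(G) = 4 exactly.

4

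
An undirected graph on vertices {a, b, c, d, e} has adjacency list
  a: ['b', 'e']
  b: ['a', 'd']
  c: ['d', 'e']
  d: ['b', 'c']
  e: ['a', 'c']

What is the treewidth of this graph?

A width-2 tree decomposition is:
Bags: B1 = {a, b, e}  B2 = {b, c, e}  B3 = {b, c, d}
Tree: B1–B2, B2–B3
Every bag has size at most 3, so the width is 3 − 1 = 2 and tw(G) ≤ 2. Since b–a–e–c–d–b is a cycle in G, G is not acyclic. Forests are exactly the graphs of treewidth ≤ 1, so tw(G) ≥ 2. Hence tw(G) = 2 exactly.

2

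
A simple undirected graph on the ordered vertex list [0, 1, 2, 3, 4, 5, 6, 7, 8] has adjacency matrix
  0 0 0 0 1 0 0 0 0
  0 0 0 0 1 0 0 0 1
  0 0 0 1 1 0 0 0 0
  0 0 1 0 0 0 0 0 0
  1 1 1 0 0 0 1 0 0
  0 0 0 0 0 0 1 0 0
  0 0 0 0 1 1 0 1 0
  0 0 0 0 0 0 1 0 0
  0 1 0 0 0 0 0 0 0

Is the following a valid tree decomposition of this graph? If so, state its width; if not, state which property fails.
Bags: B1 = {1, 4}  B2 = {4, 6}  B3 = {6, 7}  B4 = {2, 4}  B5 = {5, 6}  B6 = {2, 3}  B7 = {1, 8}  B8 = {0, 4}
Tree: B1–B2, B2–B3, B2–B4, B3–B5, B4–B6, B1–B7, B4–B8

Yes; width 1.

Checking the three conditions: (i) the bags cover all of {0, 1, 2, 3, 4, 5, 6, 7, 8}; (ii) for each edge, some bag contains both endpoints; (iii) the bags containing any fixed vertex form a subtree. All hold, so the decomposition is valid with width 2 − 1 = 1.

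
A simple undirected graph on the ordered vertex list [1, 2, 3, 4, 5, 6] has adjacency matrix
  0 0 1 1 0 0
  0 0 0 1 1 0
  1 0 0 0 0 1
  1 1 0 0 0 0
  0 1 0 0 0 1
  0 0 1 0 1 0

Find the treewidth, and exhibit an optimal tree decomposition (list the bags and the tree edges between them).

Treewidth 2.
Bags: B1 = {1, 2, 4}  B2 = {1, 2, 3}  B3 = {2, 3, 6}  B4 = {2, 5, 6}
Tree: B1–B2, B2–B3, B3–B4

The largest bag has 3 vertices, giving width 2; this decomposition certifies tw(G) ≤ 2. For the lower bound, G contains the cycle 2–4–1–3–6–5–2, so G is not a forest; only forests have treewidth ≤ 1, hence tw(G) ≥ 2. The upper and lower bounds meet at 2, so that is the treewidth.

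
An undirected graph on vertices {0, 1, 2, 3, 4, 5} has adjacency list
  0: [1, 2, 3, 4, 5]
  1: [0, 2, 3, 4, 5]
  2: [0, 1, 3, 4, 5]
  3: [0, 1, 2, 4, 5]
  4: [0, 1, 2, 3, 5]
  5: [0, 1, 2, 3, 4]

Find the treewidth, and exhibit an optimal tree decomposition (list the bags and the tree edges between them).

Treewidth 5.
Bags: B1 = {0, 1, 2, 3, 4, 5}
Tree: (single bag)

With just one bag of size 6, the width is 6 − 1 = 5, so tw(G) ≤ 5. On the other hand G contains the 6-clique {0, 1, 2, 3, 4, 5}. A clique must lie in a single bag of any decomposition, so no decomposition can have width below 5. Hence tw(G) = 5 exactly.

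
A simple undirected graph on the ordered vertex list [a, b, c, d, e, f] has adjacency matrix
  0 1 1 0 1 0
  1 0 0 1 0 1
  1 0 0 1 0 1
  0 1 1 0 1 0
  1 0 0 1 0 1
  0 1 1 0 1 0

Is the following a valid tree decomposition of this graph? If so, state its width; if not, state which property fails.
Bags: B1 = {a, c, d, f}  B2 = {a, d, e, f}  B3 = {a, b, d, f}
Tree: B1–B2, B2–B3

Yes; width 3.

Checking the three conditions: (i) the bags cover all of {a, b, c, d, e, f}; (ii) for each edge, some bag contains both endpoints; (iii) the bags containing any fixed vertex form a subtree. All hold, so the decomposition is valid with width 4 − 1 = 3.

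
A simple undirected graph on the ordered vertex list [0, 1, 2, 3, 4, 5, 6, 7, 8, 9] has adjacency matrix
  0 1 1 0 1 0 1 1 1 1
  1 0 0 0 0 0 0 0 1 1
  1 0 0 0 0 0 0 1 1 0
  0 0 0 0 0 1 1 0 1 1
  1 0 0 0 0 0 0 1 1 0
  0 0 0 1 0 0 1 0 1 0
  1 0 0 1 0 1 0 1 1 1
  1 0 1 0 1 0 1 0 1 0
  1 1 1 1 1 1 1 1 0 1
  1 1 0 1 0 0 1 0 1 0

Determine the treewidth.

3

A width-3 tree decomposition is:
Bags: B1 = {0, 6, 7, 8}  B2 = {0, 6, 8, 9}  B3 = {0, 1, 8, 9}  B4 = {0, 4, 7, 8}  B5 = {3, 6, 8, 9}  B6 = {3, 5, 6, 8}  B7 = {0, 2, 7, 8}
Tree: B1–B2, B2–B3, B1–B4, B2–B5, B5–B6, B1–B7
Every bag has size at most 4, so the width is 4 − 1 = 3 and tw(G) ≤ 3. On the other hand G contains the 4-clique {0, 1, 8, 9}. A clique must lie in a single bag of any decomposition, so no decomposition can have width below 3. Combining the bounds, tw(G) = 3.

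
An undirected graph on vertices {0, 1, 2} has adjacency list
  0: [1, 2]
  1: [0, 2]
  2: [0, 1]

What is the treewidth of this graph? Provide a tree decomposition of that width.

With just one bag of size 3, the width is 3 − 1 = 2, so tw(G) ≤ 2. Conversely, {0, 1, 2} is a clique of size 3, and the vertices of any clique must share a bag in every tree decomposition; so some bag has ≥ 3 vertices and tw(G) ≥ 2. Therefore the treewidth is 2.

Treewidth 2.
Bags: B1 = {0, 1, 2}
Tree: (single bag)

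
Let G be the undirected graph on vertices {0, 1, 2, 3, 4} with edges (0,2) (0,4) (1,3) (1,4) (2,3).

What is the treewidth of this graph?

2

A width-2 tree decomposition is:
Bags: B1 = {1, 3, 4}  B2 = {2, 3, 4}  B3 = {0, 2, 4}
Tree: B1–B2, B2–B3
Every bag has size at most 3, so the width is 3 − 1 = 2 and tw(G) ≤ 2. The edges 4–1–3–2–0–4 form a cycle, so G is not a tree and its treewidth is at least 2. The upper and lower bounds meet at 2, so that is the treewidth.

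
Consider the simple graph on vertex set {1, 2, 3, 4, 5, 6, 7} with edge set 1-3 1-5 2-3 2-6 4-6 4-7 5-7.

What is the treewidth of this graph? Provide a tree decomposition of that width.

Treewidth 2.
Bags: B1 = {1, 3, 5}  B2 = {3, 5, 7}  B3 = {3, 4, 7}  B4 = {3, 4, 6}  B5 = {2, 3, 6}
Tree: B1–B2, B2–B3, B3–B4, B4–B5

Each bag holds 3 vertices, so the decomposition has width 2, which upper-bounds the treewidth. For the lower bound, G contains the cycle 3–1–5–7–4–6–2–3, so G is not a forest; only forests have treewidth ≤ 1, hence tw(G) ≥ 2. The upper and lower bounds meet at 2, so that is the treewidth.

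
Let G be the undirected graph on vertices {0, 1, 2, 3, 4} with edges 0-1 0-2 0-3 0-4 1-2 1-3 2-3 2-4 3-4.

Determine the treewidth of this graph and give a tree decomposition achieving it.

Every bag has size at most 4, so the width is 4 − 1 = 3 and tw(G) ≤ 3. For the lower bound, the 4 vertices {0, 1, 2, 3} are pairwise adjacent, and any tree decomposition puts a clique entirely inside one bag — forcing width ≥ 3. Hence tw(G) = 3 exactly.

Treewidth 3.
One optimal decomposition is:
Bags: B1 = {0, 1, 2, 3}  B2 = {0, 2, 3, 4}
Tree: B1–B2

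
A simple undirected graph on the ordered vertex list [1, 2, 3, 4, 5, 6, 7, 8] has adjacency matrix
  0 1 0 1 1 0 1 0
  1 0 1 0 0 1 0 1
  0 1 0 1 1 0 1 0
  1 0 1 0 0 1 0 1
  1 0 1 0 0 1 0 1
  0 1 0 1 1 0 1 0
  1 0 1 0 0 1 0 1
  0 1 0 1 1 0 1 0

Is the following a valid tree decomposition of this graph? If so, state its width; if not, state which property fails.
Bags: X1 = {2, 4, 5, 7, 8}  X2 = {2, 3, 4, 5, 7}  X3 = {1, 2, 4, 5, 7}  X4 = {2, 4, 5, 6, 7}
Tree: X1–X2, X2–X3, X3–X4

Vertex coverage: the bags together contain {1, 2, 3, 4, 5, 6, 7, 8}, the full vertex set. Edge coverage: each edge of G has both endpoints in at least one bag. Running intersection: for every vertex, the bags containing it form a connected subtree. All three properties hold, so this is a valid tree decomposition of width max|bag| − 1 = 4, and hence tw(G) ≤ 4.

Yes; width 4.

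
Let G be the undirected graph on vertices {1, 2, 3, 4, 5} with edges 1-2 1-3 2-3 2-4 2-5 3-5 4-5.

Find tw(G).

2

A width-2 tree decomposition is:
Bags: B1 = {2, 4, 5}  B2 = {2, 3, 5}  B3 = {1, 2, 3}
Tree: B1–B2, B2–B3
The largest bag has 3 vertices, giving width 2; this decomposition certifies tw(G) ≤ 2. On the other hand G contains the 3-clique {1, 2, 3}. A clique must lie in a single bag of any decomposition, so no decomposition can have width below 2. Therefore the treewidth is 2.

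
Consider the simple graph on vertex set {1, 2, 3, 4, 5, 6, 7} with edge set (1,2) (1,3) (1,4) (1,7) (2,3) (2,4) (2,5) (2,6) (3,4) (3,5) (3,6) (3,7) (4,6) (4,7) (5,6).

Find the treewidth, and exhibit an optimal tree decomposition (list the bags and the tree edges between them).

Treewidth 3.
One optimal decomposition is:
Bags: B1 = {1, 2, 3, 4}  B2 = {2, 3, 4, 6}  B3 = {2, 3, 5, 6}  B4 = {1, 3, 4, 7}
Tree: B1–B2, B2–B3, B1–B4

Every bag has size at most 4, so the width is 4 − 1 = 3 and tw(G) ≤ 3. On the other hand G contains the 4-clique {1, 2, 3, 4}. A clique must lie in a single bag of any decomposition, so no decomposition can have width below 3. The upper and lower bounds meet at 3, so that is the treewidth.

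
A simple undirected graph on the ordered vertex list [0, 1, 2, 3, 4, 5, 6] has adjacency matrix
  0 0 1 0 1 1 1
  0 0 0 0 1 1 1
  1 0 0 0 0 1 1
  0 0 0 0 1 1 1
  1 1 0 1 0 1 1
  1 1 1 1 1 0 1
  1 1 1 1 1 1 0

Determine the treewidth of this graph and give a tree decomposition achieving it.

Treewidth 3.
One such decomposition:
Bags: B1 = {0, 4, 5, 6}  B2 = {3, 4, 5, 6}  B3 = {0, 2, 5, 6}  B4 = {1, 4, 5, 6}
Tree: B1–B2, B1–B3, B2–B4

Every bag has size at most 4, so the width is 4 − 1 = 3 and tw(G) ≤ 3. For the lower bound, the 4 vertices {0, 2, 5, 6} are pairwise adjacent, and any tree decomposition puts a clique entirely inside one bag — forcing width ≥ 3. Therefore the treewidth is 3.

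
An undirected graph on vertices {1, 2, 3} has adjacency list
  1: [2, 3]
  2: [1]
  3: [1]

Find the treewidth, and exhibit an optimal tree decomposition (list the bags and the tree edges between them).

Treewidth 1.
One optimal decomposition is:
Bags: B1 = {1, 3}  B2 = {1, 2}
Tree: B1–B2

Every bag has size at most 2, so the width is 2 − 1 = 1 and tw(G) ≤ 1. G has an edge, so its treewidth is at least 1. The upper and lower bounds meet at 1, so that is the treewidth.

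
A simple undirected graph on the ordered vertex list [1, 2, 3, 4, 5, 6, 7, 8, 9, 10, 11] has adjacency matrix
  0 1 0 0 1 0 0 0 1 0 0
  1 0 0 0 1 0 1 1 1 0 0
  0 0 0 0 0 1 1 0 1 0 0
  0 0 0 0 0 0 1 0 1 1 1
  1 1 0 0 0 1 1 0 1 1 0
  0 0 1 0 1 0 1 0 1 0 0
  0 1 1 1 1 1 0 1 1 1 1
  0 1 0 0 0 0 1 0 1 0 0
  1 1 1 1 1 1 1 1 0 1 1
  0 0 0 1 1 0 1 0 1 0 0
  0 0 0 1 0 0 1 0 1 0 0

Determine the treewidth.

A width-3 tree decomposition is:
Bags: B1 = {5, 7, 9, 10}  B2 = {4, 7, 9, 10}  B3 = {5, 6, 7, 9}  B4 = {4, 7, 9, 11}  B5 = {2, 5, 7, 9}  B6 = {2, 7, 8, 9}  B7 = {3, 6, 7, 9}  B8 = {1, 2, 5, 9}
Tree: B1–B2, B1–B3, B2–B4, B1–B5, B5–B6, B3–B7, B5–B8
Each bag holds 4 vertices, so the decomposition has width 3, which upper-bounds the treewidth. On the other hand G contains the 4-clique {1, 2, 5, 9}. A clique must lie in a single bag of any decomposition, so no decomposition can have width below 3. The upper and lower bounds meet at 3, so that is the treewidth.

3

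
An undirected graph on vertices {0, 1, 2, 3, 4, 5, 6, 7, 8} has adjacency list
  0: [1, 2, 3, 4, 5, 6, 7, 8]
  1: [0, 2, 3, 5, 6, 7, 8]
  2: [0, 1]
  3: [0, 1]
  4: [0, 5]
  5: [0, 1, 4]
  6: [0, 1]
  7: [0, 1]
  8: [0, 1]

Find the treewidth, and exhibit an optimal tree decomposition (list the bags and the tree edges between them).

Treewidth 2.
Bags: B1 = {0, 4, 5}  B2 = {0, 1, 5}  B3 = {0, 1, 8}  B4 = {0, 1, 6}  B5 = {0, 1, 2}  B6 = {0, 1, 7}  B7 = {0, 1, 3}
Tree: B1–B2, B2–B3, B3–B4, B2–B5, B2–B6, B6–B7

Every bag has size at most 3, so the width is 3 − 1 = 2 and tw(G) ≤ 2. Conversely, {0, 1, 2} is a clique of size 3, and the vertices of any clique must share a bag in every tree decomposition; so some bag has ≥ 3 vertices and tw(G) ≥ 2. The upper and lower bounds meet at 2, so that is the treewidth.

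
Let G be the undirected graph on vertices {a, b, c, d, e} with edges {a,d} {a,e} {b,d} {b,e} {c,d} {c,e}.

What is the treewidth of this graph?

A width-2 tree decomposition is:
Bags: B1 = {c, d, e}  B2 = {b, d, e}  B3 = {a, d, e}
Tree: B1–B2, B2–B3
The largest bag has 3 vertices, giving width 2; this decomposition certifies tw(G) ≤ 2. The edges d–c–e–b–d form a cycle, so G is not a tree and its treewidth is at least 2. Hence tw(G) = 2 exactly.

2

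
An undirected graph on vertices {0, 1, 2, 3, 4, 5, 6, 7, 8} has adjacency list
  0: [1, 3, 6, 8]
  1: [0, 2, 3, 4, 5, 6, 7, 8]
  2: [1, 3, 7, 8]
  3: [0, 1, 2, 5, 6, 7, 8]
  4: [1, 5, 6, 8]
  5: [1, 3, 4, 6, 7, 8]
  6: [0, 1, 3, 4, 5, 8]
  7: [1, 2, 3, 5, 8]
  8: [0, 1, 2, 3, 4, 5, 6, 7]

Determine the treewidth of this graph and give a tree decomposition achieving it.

Each bag holds 5 vertices, so the decomposition has width 4, which upper-bounds the treewidth. Conversely, {0, 1, 3, 6, 8} is a clique of size 5, and the vertices of any clique must share a bag in every tree decomposition; so some bag has ≥ 5 vertices and tw(G) ≥ 4. Therefore the treewidth is 4.

Treewidth 4.
One optimal decomposition is:
Bags: B1 = {1, 3, 5, 6, 8}  B2 = {1, 3, 5, 7, 8}  B3 = {1, 4, 5, 6, 8}  B4 = {1, 2, 3, 7, 8}  B5 = {0, 1, 3, 6, 8}
Tree: B1–B2, B1–B3, B2–B4, B1–B5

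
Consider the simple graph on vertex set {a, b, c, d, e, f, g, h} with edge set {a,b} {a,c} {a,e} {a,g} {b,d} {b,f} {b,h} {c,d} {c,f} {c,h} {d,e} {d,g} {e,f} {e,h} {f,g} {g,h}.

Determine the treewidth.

4

A width-4 tree decomposition is:
Bags: B1 = {b, c, d, e, g}  B2 = {b, c, e, g, h}  B3 = {a, b, c, e, g}  B4 = {b, c, e, f, g}
Tree: B1–B2, B2–B3, B3–B4
The largest bag has 5 vertices, giving width 4; this decomposition certifies tw(G) ≤ 4. For the lower bound: the 5 vertex sets {c,d}, {g,h}, {a,b}, {e}, {f} are disjoint, each induces a connected subgraph, and every pair is joined by at least one edge of G. Contracting each set to a single vertex therefore yields K_{5} as a minor, and since treewidth is minor-monotone, tw(G) ≥ tw(K_{5}) = 4. The upper and lower bounds meet at 4, so that is the treewidth.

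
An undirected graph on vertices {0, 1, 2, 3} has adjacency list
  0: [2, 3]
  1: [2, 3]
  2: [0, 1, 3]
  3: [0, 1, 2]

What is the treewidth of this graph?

2

A width-2 tree decomposition is:
Bags: B1 = {0, 2, 3}  B2 = {1, 2, 3}
Tree: B1–B2
The largest bag has 3 vertices, giving width 2; this decomposition certifies tw(G) ≤ 2. On the other hand G contains the 3-clique {0, 2, 3}. A clique must lie in a single bag of any decomposition, so no decomposition can have width below 2. Therefore the treewidth is 2.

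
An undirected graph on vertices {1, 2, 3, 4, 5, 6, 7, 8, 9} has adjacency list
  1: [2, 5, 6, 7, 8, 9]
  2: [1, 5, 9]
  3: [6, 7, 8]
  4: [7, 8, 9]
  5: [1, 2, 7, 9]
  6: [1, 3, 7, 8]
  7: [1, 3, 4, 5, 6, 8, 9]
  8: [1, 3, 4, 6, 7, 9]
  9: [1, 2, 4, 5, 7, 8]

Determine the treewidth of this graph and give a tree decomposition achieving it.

Treewidth 3.
One optimal decomposition is:
Bags: B1 = {1, 6, 7, 8}  B2 = {1, 7, 8, 9}  B3 = {1, 5, 7, 9}  B4 = {3, 6, 7, 8}  B5 = {1, 2, 5, 9}  B6 = {4, 7, 8, 9}
Tree: B1–B2, B2–B3, B1–B4, B3–B5, B2–B6

The largest bag has 4 vertices, giving width 3; this decomposition certifies tw(G) ≤ 3. On the other hand G contains the 4-clique {1, 2, 5, 9}. A clique must lie in a single bag of any decomposition, so no decomposition can have width below 3. Hence tw(G) = 3 exactly.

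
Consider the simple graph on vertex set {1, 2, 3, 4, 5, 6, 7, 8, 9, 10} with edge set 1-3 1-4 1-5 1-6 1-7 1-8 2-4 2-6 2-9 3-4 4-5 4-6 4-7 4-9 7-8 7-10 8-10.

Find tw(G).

2

A width-2 tree decomposition is:
Bags: B1 = {1, 3, 4}  B2 = {1, 4, 6}  B3 = {2, 4, 6}  B4 = {1, 4, 7}  B5 = {2, 4, 9}  B6 = {1, 4, 5}  B7 = {1, 7, 8}  B8 = {7, 8, 10}
Tree: B1–B2, B2–B3, B2–B4, B3–B5, B4–B6, B4–B7, B7–B8
Each bag holds 3 vertices, so the decomposition has width 2, which upper-bounds the treewidth. For the lower bound, the 3 vertices {1, 7, 8} are pairwise adjacent, and any tree decomposition puts a clique entirely inside one bag — forcing width ≥ 2. Hence tw(G) = 2 exactly.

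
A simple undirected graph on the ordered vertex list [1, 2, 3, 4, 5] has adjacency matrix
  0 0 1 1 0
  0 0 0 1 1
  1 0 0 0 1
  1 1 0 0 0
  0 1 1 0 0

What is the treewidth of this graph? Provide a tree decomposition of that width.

Every bag has size at most 3, so the width is 3 − 1 = 2 and tw(G) ≤ 2. Since 2–5–3–1–4–2 is a cycle in G, G is not acyclic. Forests are exactly the graphs of treewidth ≤ 1, so tw(G) ≥ 2. The upper and lower bounds meet at 2, so that is the treewidth.

Treewidth 2.
One optimal decomposition is:
Bags: B1 = {2, 3, 5}  B2 = {1, 2, 3}  B3 = {1, 2, 4}
Tree: B1–B2, B2–B3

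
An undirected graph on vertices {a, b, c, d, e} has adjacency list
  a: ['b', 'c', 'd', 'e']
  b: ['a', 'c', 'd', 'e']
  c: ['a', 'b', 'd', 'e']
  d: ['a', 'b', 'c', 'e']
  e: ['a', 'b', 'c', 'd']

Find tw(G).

4

A width-4 tree decomposition is:
Bags: B1 = {a, b, c, d, e}
Tree: (single bag)
A single bag containing all 5 vertices is trivially a valid decomposition of width 4. For the lower bound, the 5 vertices {a, b, c, d, e} are pairwise adjacent, and any tree decomposition puts a clique entirely inside one bag — forcing width ≥ 4. Combining the bounds, tw(G) = 4.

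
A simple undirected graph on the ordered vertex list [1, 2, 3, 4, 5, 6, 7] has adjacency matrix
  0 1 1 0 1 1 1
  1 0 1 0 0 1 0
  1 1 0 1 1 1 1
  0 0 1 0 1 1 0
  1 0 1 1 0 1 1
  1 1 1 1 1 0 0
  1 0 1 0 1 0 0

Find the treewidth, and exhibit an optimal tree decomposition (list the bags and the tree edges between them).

Treewidth 3.
Bags: B1 = {1, 3, 5, 6}  B2 = {1, 2, 3, 6}  B3 = {3, 4, 5, 6}  B4 = {1, 3, 5, 7}
Tree: B1–B2, B1–B3, B1–B4

The largest bag has 4 vertices, giving width 3; this decomposition certifies tw(G) ≤ 3. For the lower bound, the 4 vertices {1, 2, 3, 6} are pairwise adjacent, and any tree decomposition puts a clique entirely inside one bag — forcing width ≥ 3. Therefore the treewidth is 3.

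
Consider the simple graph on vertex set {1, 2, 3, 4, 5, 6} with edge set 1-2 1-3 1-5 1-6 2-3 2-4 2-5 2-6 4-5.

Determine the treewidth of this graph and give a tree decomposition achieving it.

Every bag has size at most 3, so the width is 3 − 1 = 2 and tw(G) ≤ 2. Conversely, {1, 2, 3} is a clique of size 3, and the vertices of any clique must share a bag in every tree decomposition; so some bag has ≥ 3 vertices and tw(G) ≥ 2. Hence tw(G) = 2 exactly.

Treewidth 2.
One optimal decomposition is:
Bags: B1 = {1, 2, 5}  B2 = {1, 2, 3}  B3 = {1, 2, 6}  B4 = {2, 4, 5}
Tree: B1–B2, B1–B3, B1–B4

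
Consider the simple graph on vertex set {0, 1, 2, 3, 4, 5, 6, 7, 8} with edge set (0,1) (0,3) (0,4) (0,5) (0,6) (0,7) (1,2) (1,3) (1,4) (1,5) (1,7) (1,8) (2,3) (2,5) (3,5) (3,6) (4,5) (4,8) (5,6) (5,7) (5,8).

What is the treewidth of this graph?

A width-3 tree decomposition is:
Bags: B1 = {1, 2, 3, 5}  B2 = {0, 1, 3, 5}  B3 = {0, 1, 5, 7}  B4 = {0, 1, 4, 5}  B5 = {0, 3, 5, 6}  B6 = {1, 4, 5, 8}
Tree: B1–B2, B2–B3, B2–B4, B2–B5, B4–B6
The largest bag has 4 vertices, giving width 3; this decomposition certifies tw(G) ≤ 3. For the lower bound, the 4 vertices {0, 1, 3, 5} are pairwise adjacent, and any tree decomposition puts a clique entirely inside one bag — forcing width ≥ 3. Combining the bounds, tw(G) = 3.

3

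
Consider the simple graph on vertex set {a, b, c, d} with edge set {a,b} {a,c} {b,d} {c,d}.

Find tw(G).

A width-2 tree decomposition is:
Bags: B1 = {a, b, d}  B2 = {a, c, d}
Tree: B1–B2
Every bag has size at most 3, so the width is 3 − 1 = 2 and tw(G) ≤ 2. For the lower bound, G contains the cycle d–b–a–c–d, so G is not a forest; only forests have treewidth ≤ 1, hence tw(G) ≥ 2. Hence tw(G) = 2 exactly.

2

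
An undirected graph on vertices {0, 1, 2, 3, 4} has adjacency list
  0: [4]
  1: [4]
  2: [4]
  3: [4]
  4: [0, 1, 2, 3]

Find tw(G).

A width-1 tree decomposition is:
Bags: B1 = {3, 4}  B2 = {1, 4}  B3 = {2, 4}  B4 = {0, 4}
Tree: B1–B2, B2–B3, B2–B4
Every bag has size at most 2, so the width is 2 − 1 = 1 and tw(G) ≤ 1. G has an edge, so its treewidth is at least 1. Combining the bounds, tw(G) = 1.

1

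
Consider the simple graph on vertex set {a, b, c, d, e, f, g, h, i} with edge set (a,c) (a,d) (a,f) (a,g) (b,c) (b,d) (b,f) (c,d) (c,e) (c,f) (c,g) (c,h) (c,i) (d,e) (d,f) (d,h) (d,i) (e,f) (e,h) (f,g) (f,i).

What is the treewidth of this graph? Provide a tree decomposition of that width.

Treewidth 3.
One optimal decomposition is:
Bags: B1 = {c, d, e, f}  B2 = {a, c, d, f}  B3 = {c, d, e, h}  B4 = {a, c, f, g}  B5 = {c, d, f, i}  B6 = {b, c, d, f}
Tree: B1–B2, B1–B3, B2–B4, B1–B5, B5–B6

The largest bag has 4 vertices, giving width 3; this decomposition certifies tw(G) ≤ 3. On the other hand G contains the 4-clique {c, d, e, h}. A clique must lie in a single bag of any decomposition, so no decomposition can have width below 3. Therefore the treewidth is 3.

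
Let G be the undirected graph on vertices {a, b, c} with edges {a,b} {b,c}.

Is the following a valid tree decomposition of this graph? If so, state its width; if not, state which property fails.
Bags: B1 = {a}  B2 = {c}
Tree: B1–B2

No — vertex b appears in no bag.

A tree decomposition must satisfy three properties: every vertex lies in some bag; for every edge, both endpoints lie together in some bag; and for every vertex, the bags containing it form a connected subtree. Here vertex b appears in no bag, so the decomposition is invalid.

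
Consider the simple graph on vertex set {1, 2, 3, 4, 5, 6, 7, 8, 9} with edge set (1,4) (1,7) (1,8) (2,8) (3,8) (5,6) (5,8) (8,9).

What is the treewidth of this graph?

A width-1 tree decomposition is:
Bags: B1 = {8, 9}  B2 = {1, 8}  B3 = {2, 8}  B4 = {5, 8}  B5 = {3, 8}  B6 = {1, 4}  B7 = {1, 7}  B8 = {5, 6}
Tree: B1–B2, B1–B3, B2–B4, B4–B5, B2–B6, B2–B7, B4–B8
Each bag holds 2 vertices, so the decomposition has width 1, which upper-bounds the treewidth. Since G has at least one edge (e.g. 8–9), it is not an edgeless graph, so tw(G) ≥ 1. Combining the bounds, tw(G) = 1.

1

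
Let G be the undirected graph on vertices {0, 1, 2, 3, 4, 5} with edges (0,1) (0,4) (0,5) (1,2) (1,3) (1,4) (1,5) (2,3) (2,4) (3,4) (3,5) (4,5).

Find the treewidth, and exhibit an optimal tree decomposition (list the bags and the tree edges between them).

Treewidth 3.
One optimal decomposition is:
Bags: B1 = {1, 3, 4, 5}  B2 = {1, 2, 3, 4}  B3 = {0, 1, 4, 5}
Tree: B1–B2, B1–B3

Every bag has size at most 4, so the width is 4 − 1 = 3 and tw(G) ≤ 3. For the lower bound, the 4 vertices {0, 1, 4, 5} are pairwise adjacent, and any tree decomposition puts a clique entirely inside one bag — forcing width ≥ 3. The upper and lower bounds meet at 3, so that is the treewidth.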